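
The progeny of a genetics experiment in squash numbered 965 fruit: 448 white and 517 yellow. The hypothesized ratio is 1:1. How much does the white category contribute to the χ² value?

2.467

Expected counts for N = 965 under a 1:1 ratio (total parts = 2):
  white: 965 × 1/2 = 482.5
  yellow: 965 × 1/2 = 482.5
Contribution of white: (448 − 482.5)² / 482.5 = 2.4668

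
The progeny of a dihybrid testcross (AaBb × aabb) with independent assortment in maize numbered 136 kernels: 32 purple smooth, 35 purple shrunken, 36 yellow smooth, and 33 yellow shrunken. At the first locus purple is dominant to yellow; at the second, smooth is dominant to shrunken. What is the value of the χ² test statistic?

A dihybrid testcross with independent assortment gives a 1:1:1:1 ratio.
Expected counts for N = 136 under a 1:1:1:1 ratio (total parts = 4):
  purple smooth: 136 × 1/4 = 34
  purple shrunken: 136 × 1/4 = 34
  yellow smooth: 136 × 1/4 = 34
  yellow shrunken: 136 × 1/4 = 34
χ² = Σ (O − E)² / E
  purple smooth: (32 − 34)² / 34 = 0.1176
  purple shrunken: (35 − 34)² / 34 = 0.0294
  yellow smooth: (36 − 34)² / 34 = 0.1176
  yellow shrunken: (33 − 34)² / 34 = 0.0294
χ² = 0.1176 + 0.0294 + 0.1176 + 0.0294 = 0.294

0.294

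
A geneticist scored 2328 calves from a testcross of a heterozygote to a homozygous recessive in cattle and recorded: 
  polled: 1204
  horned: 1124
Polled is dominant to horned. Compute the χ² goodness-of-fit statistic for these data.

2.749

A testcross of a heterozygote (Aa × aa) gives a 1:1 phenotypic ratio.
Expected counts for N = 2328 under a 1:1 ratio (total parts = 2):
  polled: 2328 × 1/2 = 1164
  horned: 2328 × 1/2 = 1164
χ² = Σ (O − E)² / E
  polled: (1204 − 1164)² / 1164 = 1.3746
  horned: (1124 − 1164)² / 1164 = 1.3746
χ² = 1.3746 + 1.3746 = 2.7492 ≈ 2.749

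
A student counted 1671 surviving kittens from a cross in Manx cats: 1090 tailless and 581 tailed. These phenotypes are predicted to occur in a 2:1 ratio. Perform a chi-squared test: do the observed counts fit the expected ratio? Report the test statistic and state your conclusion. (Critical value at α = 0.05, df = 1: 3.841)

The 2:1 ratio has 3 parts, so with N = 1671 the expected counts are:
  tailless: 1671 × 2/3 = 1114
  tailed: 1671 × 1/3 = 557
χ² = Σ (O − E)² / E
  tailless: (1090 − 1114)² / 1114 = 0.5171
  tailed: (581 − 557)² / 557 = 1.0341
χ² = 0.5171 + 1.0341 = 1.5512 ≈ 1.551
Degrees of freedom = 2 − 1 = 1; critical value at α = 0.05 is 3.841.
Since 1.551 < 3.841, we fail to reject the null hypothesis — the data are consistent with the 2:1 ratio.

1.551; consistent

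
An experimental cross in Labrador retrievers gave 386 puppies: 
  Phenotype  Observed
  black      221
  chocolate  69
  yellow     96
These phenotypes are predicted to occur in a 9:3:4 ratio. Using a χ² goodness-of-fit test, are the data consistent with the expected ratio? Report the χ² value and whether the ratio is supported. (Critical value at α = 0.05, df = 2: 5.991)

0.229; consistent

Under the 9:3:4 hypothesis (Σ ratio = 16, N = 386):
  black: 386 × 9/16 = 217.125
  chocolate: 386 × 3/16 = 72.375
  yellow: 386 × 4/16 = 96.5
χ² = Σ (O − E)² / E
  black: (221 − 217.125)² / 217.125 = 0.0692
  chocolate: (69 − 72.375)² / 72.375 = 0.1574
  yellow: (96 − 96.5)² / 96.5 = 0.0026
χ² = 0.0692 + 0.1574 + 0.0026 = 0.2292 ≈ 0.229
Degrees of freedom = 3 − 1 = 2; critical value at α = 0.05 is 5.991.
Since 0.229 < 5.991, we fail to reject the null hypothesis — the data are consistent with the 9:3:4 ratio.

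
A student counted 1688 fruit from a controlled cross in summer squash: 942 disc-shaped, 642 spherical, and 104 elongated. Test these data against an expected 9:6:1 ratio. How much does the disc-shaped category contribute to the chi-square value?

Total ratio parts = 16. Expected numbers out of 1688:
  disc-shaped: 1688 × 9/16 = 949.5
  spherical: 1688 × 6/16 = 633
  elongated: 1688 × 1/16 = 105.5
Contribution of disc-shaped: (942 − 949.5)² / 949.5 = 0.0592

0.059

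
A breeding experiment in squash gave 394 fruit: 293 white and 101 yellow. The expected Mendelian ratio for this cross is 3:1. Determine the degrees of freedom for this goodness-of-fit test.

A goodness-of-fit test with 2 phenotype classes has df = 2 − 1 = 1.

1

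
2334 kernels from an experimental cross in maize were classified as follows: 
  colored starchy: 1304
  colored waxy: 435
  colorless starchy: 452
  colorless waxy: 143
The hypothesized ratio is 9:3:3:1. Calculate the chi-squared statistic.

0.605

The 9:3:3:1 ratio has 16 parts, so with N = 2334 the expected counts are:
  colored starchy: 2334 × 9/16 = 1312.875
  colored waxy: 2334 × 3/16 = 437.625
  colorless starchy: 2334 × 3/16 = 437.625
  colorless waxy: 2334 × 1/16 = 145.875
χ² = Σ (O − E)² / E
  colored starchy: (1304 − 1312.875)² / 1312.875 = 0.0600
  colored waxy: (435 − 437.625)² / 437.625 = 0.0157
  colorless starchy: (452 − 437.625)² / 437.625 = 0.4722
  colorless waxy: (143 − 145.875)² / 145.875 = 0.0567
χ² = 0.0600 + 0.0157 + 0.4722 + 0.0567 = 0.6046 ≈ 0.605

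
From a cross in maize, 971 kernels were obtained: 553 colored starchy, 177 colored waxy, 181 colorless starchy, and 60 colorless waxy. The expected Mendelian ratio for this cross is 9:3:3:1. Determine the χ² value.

The 9:3:3:1 ratio has 16 parts, so with N = 971 the expected counts are:
  colored starchy: 971 × 9/16 = 546.1875
  colored waxy: 971 × 3/16 = 182.0625
  colorless starchy: 971 × 3/16 = 182.0625
  colorless waxy: 971 × 1/16 = 60.6875
χ² = Σ (O − E)² / E
  colored starchy: (553 − 546.1875)² / 546.1875 = 0.0850
  colored waxy: (177 − 182.0625)² / 182.0625 = 0.1408
  colorless starchy: (181 − 182.0625)² / 182.0625 = 0.0062
  colorless waxy: (60 − 60.6875)² / 60.6875 = 0.0078
χ² = 0.0850 + 0.1408 + 0.0062 + 0.0078 = 0.2398 ≈ 0.240

0.240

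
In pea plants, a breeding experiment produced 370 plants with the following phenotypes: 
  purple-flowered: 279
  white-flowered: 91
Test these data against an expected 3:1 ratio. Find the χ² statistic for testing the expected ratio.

0.032

Under the 3:1 hypothesis (Σ ratio = 4, N = 370):
  purple-flowered: 370 × 3/4 = 277.5
  white-flowered: 370 × 1/4 = 92.5
χ² = Σ (O − E)² / E
  purple-flowered: (279 − 277.5)² / 277.5 = 0.0081
  white-flowered: (91 − 92.5)² / 92.5 = 0.0243
χ² = 0.0081 + 0.0243 = 0.0324 ≈ 0.032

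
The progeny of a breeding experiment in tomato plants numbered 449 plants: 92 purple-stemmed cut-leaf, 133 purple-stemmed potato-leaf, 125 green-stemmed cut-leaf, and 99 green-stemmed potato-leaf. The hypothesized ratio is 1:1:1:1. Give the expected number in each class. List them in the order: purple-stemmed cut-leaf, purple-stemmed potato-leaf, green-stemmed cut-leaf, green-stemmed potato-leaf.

112.25, 112.25, 112.25, 112.25

Total ratio parts = 4. Expected numbers out of 449:
  purple-stemmed cut-leaf: 449 × 1/4 = 112.25
  purple-stemmed potato-leaf: 449 × 1/4 = 112.25
  green-stemmed cut-leaf: 449 × 1/4 = 112.25
  green-stemmed potato-leaf: 449 × 1/4 = 112.25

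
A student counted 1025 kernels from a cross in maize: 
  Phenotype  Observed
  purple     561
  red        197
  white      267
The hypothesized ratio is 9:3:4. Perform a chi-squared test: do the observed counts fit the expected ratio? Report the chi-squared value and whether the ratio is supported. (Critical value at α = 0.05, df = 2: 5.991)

Under the 9:3:4 hypothesis (Σ ratio = 16, N = 1025):
  purple: 1025 × 9/16 = 576.5625
  red: 1025 × 3/16 = 192.1875
  white: 1025 × 4/16 = 256.25
χ² = Σ (O − E)² / E
  purple: (561 − 576.5625)² / 576.5625 = 0.4201
  red: (197 − 192.1875)² / 192.1875 = 0.1205
  white: (267 − 256.25)² / 256.25 = 0.4510
χ² = 0.4201 + 0.1205 + 0.4510 = 0.9916 ≈ 0.992
Degrees of freedom = 3 − 1 = 2; critical value at α = 0.05 is 5.991.
Since 0.992 < 5.991, we fail to reject the null hypothesis — the data are consistent with the 9:3:4 ratio.

0.992; consistent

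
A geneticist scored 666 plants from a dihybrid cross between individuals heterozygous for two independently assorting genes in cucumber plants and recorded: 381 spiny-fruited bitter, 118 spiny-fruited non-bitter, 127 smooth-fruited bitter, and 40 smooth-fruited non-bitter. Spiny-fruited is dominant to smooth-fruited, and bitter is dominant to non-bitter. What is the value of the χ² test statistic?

0.587

A dihybrid F₂ with independent assortment and complete dominance at both loci gives a 9:3:3:1 phenotypic ratio.
Expected counts for N = 666 under a 9:3:3:1 ratio (total parts = 16):
  spiny-fruited bitter: 666 × 9/16 = 374.625
  spiny-fruited non-bitter: 666 × 3/16 = 124.875
  smooth-fruited bitter: 666 × 3/16 = 124.875
  smooth-fruited non-bitter: 666 × 1/16 = 41.625
χ² = Σ (O − E)² / E
  spiny-fruited bitter: (381 − 374.625)² / 374.625 = 0.1085
  spiny-fruited non-bitter: (118 − 124.875)² / 124.875 = 0.3785
  smooth-fruited bitter: (127 − 124.875)² / 124.875 = 0.0362
  smooth-fruited non-bitter: (40 − 41.625)² / 41.625 = 0.0634
χ² = 0.1085 + 0.3785 + 0.0362 + 0.0634 = 0.5866 ≈ 0.587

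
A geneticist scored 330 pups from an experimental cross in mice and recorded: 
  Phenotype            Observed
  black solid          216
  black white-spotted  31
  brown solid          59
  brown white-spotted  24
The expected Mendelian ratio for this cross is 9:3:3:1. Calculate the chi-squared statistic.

21.063

The 9:3:3:1 ratio has 16 parts, so with N = 330 the expected counts are:
  black solid: 330 × 9/16 = 185.625
  black white-spotted: 330 × 3/16 = 61.875
  brown solid: 330 × 3/16 = 61.875
  brown white-spotted: 330 × 1/16 = 20.625
χ² = Σ (O − E)² / E
  black solid: (216 − 185.625)² / 185.625 = 4.9705
  black white-spotted: (31 − 61.875)² / 61.875 = 15.4063
  brown solid: (59 − 61.875)² / 61.875 = 0.1336
  brown white-spotted: (24 − 20.625)² / 20.625 = 0.5523
χ² = 4.9705 + 15.4063 + 0.1336 + 0.5523 = 21.0627 ≈ 21.063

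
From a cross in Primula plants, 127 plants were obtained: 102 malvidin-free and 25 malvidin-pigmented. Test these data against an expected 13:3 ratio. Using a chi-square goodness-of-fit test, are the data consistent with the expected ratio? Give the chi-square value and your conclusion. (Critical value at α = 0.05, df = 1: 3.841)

0.073; consistent

Expected counts for N = 127 under a 13:3 ratio (total parts = 16):
  malvidin-free: 127 × 13/16 = 103.1875
  malvidin-pigmented: 127 × 3/16 = 23.8125
χ² = Σ (O − E)² / E
  malvidin-free: (102 − 103.1875)² / 103.1875 = 0.0137
  malvidin-pigmented: (25 − 23.8125)² / 23.8125 = 0.0592
χ² = 0.0137 + 0.0592 = 0.0729 ≈ 0.073
Degrees of freedom = 2 − 1 = 1; critical value at α = 0.05 is 3.841.
Since 0.073 < 3.841, we fail to reject the null hypothesis — the data are consistent with the 13:3 ratio.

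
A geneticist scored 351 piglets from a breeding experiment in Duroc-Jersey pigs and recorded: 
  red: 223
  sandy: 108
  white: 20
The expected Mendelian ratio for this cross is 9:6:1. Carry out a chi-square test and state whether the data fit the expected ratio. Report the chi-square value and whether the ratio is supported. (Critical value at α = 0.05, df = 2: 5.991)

7.721; not consistent

Expected counts for N = 351 under a 9:6:1 ratio (total parts = 16):
  red: 351 × 9/16 = 197.4375
  sandy: 351 × 6/16 = 131.625
  white: 351 × 1/16 = 21.9375
χ² = Σ (O − E)² / E
  red: (223 − 197.4375)² / 197.4375 = 3.3096
  sandy: (108 − 131.625)² / 131.625 = 4.2404
  white: (20 − 21.9375)² / 21.9375 = 0.1711
χ² = 3.3096 + 4.2404 + 0.1711 = 7.7211 ≈ 7.721
Degrees of freedom = 3 − 1 = 2; critical value at α = 0.05 is 5.991.
Since 7.721 > 5.991, we reject the null hypothesis — the data do not fit the 9:6:1 ratio.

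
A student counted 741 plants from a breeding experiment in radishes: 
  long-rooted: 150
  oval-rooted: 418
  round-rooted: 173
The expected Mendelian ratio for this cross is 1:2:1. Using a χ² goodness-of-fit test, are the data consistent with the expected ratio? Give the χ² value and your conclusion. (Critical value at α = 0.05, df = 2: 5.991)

Expected counts for N = 741 under a 1:2:1 ratio (total parts = 4):
  long-rooted: 741 × 1/4 = 185.25
  oval-rooted: 741 × 2/4 = 370.5
  round-rooted: 741 × 1/4 = 185.25
χ² = Σ (O − E)² / E
  long-rooted: (150 − 185.25)² / 185.25 = 6.7075
  oval-rooted: (418 − 370.5)² / 370.5 = 6.0897
  round-rooted: (173 − 185.25)² / 185.25 = 0.8101
χ² = 6.7075 + 6.0897 + 0.8101 = 13.6073 ≈ 13.607
Degrees of freedom = 3 − 1 = 2; critical value at α = 0.05 is 5.991.
Since 13.607 > 5.991, we reject the null hypothesis — the data do not fit the 1:2:1 ratio.

13.607; not consistent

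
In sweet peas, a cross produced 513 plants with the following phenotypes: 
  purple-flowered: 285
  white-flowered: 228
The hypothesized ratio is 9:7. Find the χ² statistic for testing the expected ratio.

Expected counts for N = 513 under a 9:7 ratio (total parts = 16):
  purple-flowered: 513 × 9/16 = 288.5625
  white-flowered: 513 × 7/16 = 224.4375
χ² = Σ (O − E)² / E
  purple-flowered: (285 − 288.5625)² / 288.5625 = 0.0440
  white-flowered: (228 − 224.4375)² / 224.4375 = 0.0565
χ² = 0.0440 + 0.0565 = 0.1005 ≈ 0.101

0.101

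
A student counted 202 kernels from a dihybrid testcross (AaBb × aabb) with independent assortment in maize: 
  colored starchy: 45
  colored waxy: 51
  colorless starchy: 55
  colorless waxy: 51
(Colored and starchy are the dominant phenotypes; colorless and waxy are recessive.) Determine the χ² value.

A dihybrid testcross with independent assortment gives a 1:1:1:1 ratio.
Expected counts for N = 202 under a 1:1:1:1 ratio (total parts = 4):
  colored starchy: 202 × 1/4 = 50.5
  colored waxy: 202 × 1/4 = 50.5
  colorless starchy: 202 × 1/4 = 50.5
  colorless waxy: 202 × 1/4 = 50.5
χ² = Σ (O − E)² / E
  colored starchy: (45 − 50.5)² / 50.5 = 0.5990
  colored waxy: (51 − 50.5)² / 50.5 = 0.0050
  colorless starchy: (55 − 50.5)² / 50.5 = 0.4010
  colorless waxy: (51 − 50.5)² / 50.5 = 0.0050
χ² = 0.5990 + 0.0050 + 0.4010 + 0.0050 = 1.010

1.010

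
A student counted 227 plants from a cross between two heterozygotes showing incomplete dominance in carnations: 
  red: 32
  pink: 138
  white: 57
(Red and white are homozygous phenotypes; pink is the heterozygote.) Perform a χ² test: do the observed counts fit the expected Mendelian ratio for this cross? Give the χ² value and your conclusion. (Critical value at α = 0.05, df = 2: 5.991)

With incomplete dominance, a heterozygote × heterozygote cross gives a 1:2:1 phenotypic ratio.
Expected counts for N = 227 under a 1:2:1 ratio (total parts = 4):
  red: 227 × 1/4 = 56.75
  pink: 227 × 2/4 = 113.5
  white: 227 × 1/4 = 56.75
χ² = Σ (O − E)² / E
  red: (32 − 56.75)² / 56.75 = 10.7941
  pink: (138 − 113.5)² / 113.5 = 5.2885
  white: (57 − 56.75)² / 56.75 = 0.0011
χ² = 10.7941 + 5.2885 + 0.0011 = 16.0837 ≈ 16.084
Degrees of freedom = 3 − 1 = 2; critical value at α = 0.05 is 5.991.
Since 16.084 > 5.991, we reject the null hypothesis — the data do not fit the 1:2:1 ratio.

16.084; not consistent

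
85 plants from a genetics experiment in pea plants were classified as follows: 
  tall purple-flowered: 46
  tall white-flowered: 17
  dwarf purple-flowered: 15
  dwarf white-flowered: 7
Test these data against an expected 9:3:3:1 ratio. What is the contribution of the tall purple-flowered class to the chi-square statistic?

0.069

Total ratio parts = 16. Expected numbers out of 85:
  tall purple-flowered: 85 × 9/16 = 47.8125
  tall white-flowered: 85 × 3/16 = 15.9375
  dwarf purple-flowered: 85 × 3/16 = 15.9375
  dwarf white-flowered: 85 × 1/16 = 5.3125
Contribution of tall purple-flowered: (46 − 47.8125)² / 47.8125 = 0.0687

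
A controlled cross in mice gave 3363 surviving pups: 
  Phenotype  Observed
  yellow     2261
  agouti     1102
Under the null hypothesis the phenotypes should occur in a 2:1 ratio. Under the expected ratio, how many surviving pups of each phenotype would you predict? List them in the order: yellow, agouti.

2242, 1121

Under the 2:1 hypothesis (Σ ratio = 3, N = 3363):
  yellow: 3363 × 2/3 = 2242
  agouti: 3363 × 1/3 = 1121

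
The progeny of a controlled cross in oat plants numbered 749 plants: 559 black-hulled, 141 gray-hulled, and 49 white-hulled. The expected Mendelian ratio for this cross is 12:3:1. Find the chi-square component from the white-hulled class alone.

The 12:3:1 ratio has 16 parts, so with N = 749 the expected counts are:
  black-hulled: 749 × 12/16 = 561.75
  gray-hulled: 749 × 3/16 = 140.4375
  white-hulled: 749 × 1/16 = 46.8125
Contribution of white-hulled: (49 − 46.8125)² / 46.8125 = 0.1022

0.102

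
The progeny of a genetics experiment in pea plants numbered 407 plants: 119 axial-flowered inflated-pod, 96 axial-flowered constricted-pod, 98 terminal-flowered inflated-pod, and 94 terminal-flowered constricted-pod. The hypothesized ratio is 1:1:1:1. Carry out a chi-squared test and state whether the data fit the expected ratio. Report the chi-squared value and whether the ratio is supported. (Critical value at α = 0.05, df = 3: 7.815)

3.978; consistent

Under the 1:1:1:1 hypothesis (Σ ratio = 4, N = 407):
  axial-flowered inflated-pod: 407 × 1/4 = 101.75
  axial-flowered constricted-pod: 407 × 1/4 = 101.75
  terminal-flowered inflated-pod: 407 × 1/4 = 101.75
  terminal-flowered constricted-pod: 407 × 1/4 = 101.75
χ² = Σ (O − E)² / E
  axial-flowered inflated-pod: (119 − 101.75)² / 101.75 = 2.9244
  axial-flowered constricted-pod: (96 − 101.75)² / 101.75 = 0.3249
  terminal-flowered inflated-pod: (98 − 101.75)² / 101.75 = 0.1382
  terminal-flowered constricted-pod: (94 − 101.75)² / 101.75 = 0.5903
χ² = 2.9244 + 0.3249 + 0.1382 + 0.5903 = 3.9778 ≈ 3.978
Degrees of freedom = 4 − 1 = 3; critical value at α = 0.05 is 7.815.
Since 3.978 < 7.815, we fail to reject the null hypothesis — the data are consistent with the 1:1:1:1 ratio.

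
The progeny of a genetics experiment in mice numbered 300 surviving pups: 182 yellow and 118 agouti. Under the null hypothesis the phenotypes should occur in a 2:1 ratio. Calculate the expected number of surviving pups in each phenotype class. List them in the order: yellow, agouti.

Total ratio parts = 3. Expected numbers out of 300:
  yellow: 300 × 2/3 = 200
  agouti: 300 × 1/3 = 100

200, 100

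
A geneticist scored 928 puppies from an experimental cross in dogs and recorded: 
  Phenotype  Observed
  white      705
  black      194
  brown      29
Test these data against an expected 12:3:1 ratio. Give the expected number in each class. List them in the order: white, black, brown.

Expected counts for N = 928 under a 12:3:1 ratio (total parts = 16):
  white: 928 × 12/16 = 696
  black: 928 × 3/16 = 174
  brown: 928 × 1/16 = 58

696, 174, 58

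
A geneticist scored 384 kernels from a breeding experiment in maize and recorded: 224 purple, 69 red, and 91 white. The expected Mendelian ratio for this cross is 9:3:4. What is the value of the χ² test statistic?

Under the 9:3:4 hypothesis (Σ ratio = 16, N = 384):
  purple: 384 × 9/16 = 216
  red: 384 × 3/16 = 72
  white: 384 × 4/16 = 96
χ² = Σ (O − E)² / E
  purple: (224 − 216)² / 216 = 0.2963
  red: (69 − 72)² / 72 = 0.1250
  white: (91 − 96)² / 96 = 0.2604
χ² = 0.2963 + 0.1250 + 0.2604 = 0.6817 ≈ 0.682

0.682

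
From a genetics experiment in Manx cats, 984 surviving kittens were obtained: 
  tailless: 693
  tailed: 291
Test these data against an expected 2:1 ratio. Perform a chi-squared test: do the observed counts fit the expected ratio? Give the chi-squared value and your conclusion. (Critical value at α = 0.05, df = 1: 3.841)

Expected counts for N = 984 under a 2:1 ratio (total parts = 3):
  tailless: 984 × 2/3 = 656
  tailed: 984 × 1/3 = 328
χ² = Σ (O − E)² / E
  tailless: (693 − 656)² / 656 = 2.0869
  tailed: (291 − 328)² / 328 = 4.1738
χ² = 2.0869 + 4.1738 = 6.2607 ≈ 6.261
Degrees of freedom = 2 − 1 = 1; critical value at α = 0.05 is 3.841.
Since 6.261 > 3.841, we reject the null hypothesis — the data do not fit the 2:1 ratio.

6.261; not consistent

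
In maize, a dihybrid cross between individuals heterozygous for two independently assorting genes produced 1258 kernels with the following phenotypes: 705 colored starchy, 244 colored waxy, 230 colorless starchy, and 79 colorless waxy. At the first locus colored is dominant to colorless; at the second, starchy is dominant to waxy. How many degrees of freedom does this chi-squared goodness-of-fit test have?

3

A dihybrid F₂ with independent assortment and complete dominance at both loci gives a 9:3:3:1 phenotypic ratio.
A goodness-of-fit test with 4 phenotype classes has df = 4 − 1 = 3.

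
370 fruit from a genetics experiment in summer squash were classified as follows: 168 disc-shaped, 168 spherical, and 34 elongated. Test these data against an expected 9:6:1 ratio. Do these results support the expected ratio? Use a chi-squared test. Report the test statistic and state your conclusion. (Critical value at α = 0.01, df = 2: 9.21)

19.016; not consistent

Expected counts for N = 370 under a 9:6:1 ratio (total parts = 16):
  disc-shaped: 370 × 9/16 = 208.125
  spherical: 370 × 6/16 = 138.75
  elongated: 370 × 1/16 = 23.125
χ² = Σ (O − E)² / E
  disc-shaped: (168 − 208.125)² / 208.125 = 7.7358
  spherical: (168 − 138.75)² / 138.75 = 6.1662
  elongated: (34 − 23.125)² / 23.125 = 5.1142
χ² = 7.7358 + 6.1662 + 5.1142 = 19.0162 ≈ 19.016
Degrees of freedom = 3 − 1 = 2; critical value at α = 0.01 is 9.21.
Since 19.016 > 9.21, we reject the null hypothesis — the data do not fit the 9:6:1 ratio.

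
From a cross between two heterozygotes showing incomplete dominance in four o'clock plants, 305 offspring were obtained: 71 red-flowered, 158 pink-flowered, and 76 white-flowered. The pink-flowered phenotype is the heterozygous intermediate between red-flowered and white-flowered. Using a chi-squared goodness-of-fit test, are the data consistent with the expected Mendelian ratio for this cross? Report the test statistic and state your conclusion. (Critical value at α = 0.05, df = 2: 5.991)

With incomplete dominance, a heterozygote × heterozygote cross gives a 1:2:1 phenotypic ratio.
Total ratio parts = 4. Expected numbers out of 305:
  red-flowered: 305 × 1/4 = 76.25
  pink-flowered: 305 × 2/4 = 152.5
  white-flowered: 305 × 1/4 = 76.25
χ² = Σ (O − E)² / E
  red-flowered: (71 − 76.25)² / 76.25 = 0.3615
  pink-flowered: (158 − 152.5)² / 152.5 = 0.1984
  white-flowered: (76 − 76.25)² / 76.25 = 0.0008
χ² = 0.3615 + 0.1984 + 0.0008 = 0.5607 ≈ 0.561
Degrees of freedom = 3 − 1 = 2; critical value at α = 0.05 is 5.991.
Since 0.561 < 5.991, we fail to reject the null hypothesis — the data are consistent with the 1:2:1 ratio.

0.561; consistent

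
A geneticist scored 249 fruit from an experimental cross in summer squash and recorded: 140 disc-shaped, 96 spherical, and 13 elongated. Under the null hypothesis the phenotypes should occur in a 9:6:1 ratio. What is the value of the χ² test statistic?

Under the 9:6:1 hypothesis (Σ ratio = 16, N = 249):
  disc-shaped: 249 × 9/16 = 140.0625
  spherical: 249 × 6/16 = 93.375
  elongated: 249 × 1/16 = 15.5625
χ² = Σ (O − E)² / E
  disc-shaped: (140 − 140.0625)² / 140.0625 = 0.0000
  spherical: (96 − 93.375)² / 93.375 = 0.0738
  elongated: (13 − 15.5625)² / 15.5625 = 0.4219
χ² = 0.0000 + 0.0738 + 0.4219 = 0.4957 ≈ 0.496

0.496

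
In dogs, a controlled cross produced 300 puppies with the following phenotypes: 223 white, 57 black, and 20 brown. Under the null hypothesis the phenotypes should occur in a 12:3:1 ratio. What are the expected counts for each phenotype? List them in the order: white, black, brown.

Expected counts for N = 300 under a 12:3:1 ratio (total parts = 16):
  white: 300 × 12/16 = 225
  black: 300 × 3/16 = 56.25
  brown: 300 × 1/16 = 18.75

225, 56.25, 18.75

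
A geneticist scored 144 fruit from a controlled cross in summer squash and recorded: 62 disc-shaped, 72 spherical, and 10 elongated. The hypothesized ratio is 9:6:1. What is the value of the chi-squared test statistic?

10.568

Under the 9:6:1 hypothesis (Σ ratio = 16, N = 144):
  disc-shaped: 144 × 9/16 = 81
  spherical: 144 × 6/16 = 54
  elongated: 144 × 1/16 = 9
χ² = Σ (O − E)² / E
  disc-shaped: (62 − 81)² / 81 = 4.4568
  spherical: (72 − 54)² / 54 = 6.0000
  elongated: (10 − 9)² / 9 = 0.1111
χ² = 4.4568 + 6.0000 + 0.1111 = 10.5679 ≈ 10.568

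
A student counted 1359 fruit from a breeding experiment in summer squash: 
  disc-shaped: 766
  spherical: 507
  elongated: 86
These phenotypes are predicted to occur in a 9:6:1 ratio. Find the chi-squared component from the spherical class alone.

0.014

The 9:6:1 ratio has 16 parts, so with N = 1359 the expected counts are:
  disc-shaped: 1359 × 9/16 = 764.4375
  spherical: 1359 × 6/16 = 509.625
  elongated: 1359 × 1/16 = 84.9375
Contribution of spherical: (507 − 509.625)² / 509.625 = 0.0135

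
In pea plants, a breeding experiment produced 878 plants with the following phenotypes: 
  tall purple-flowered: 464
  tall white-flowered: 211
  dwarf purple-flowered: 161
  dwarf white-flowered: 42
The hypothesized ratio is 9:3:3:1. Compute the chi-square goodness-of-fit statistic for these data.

Expected counts for N = 878 under a 9:3:3:1 ratio (total parts = 16):
  tall purple-flowered: 878 × 9/16 = 493.875
  tall white-flowered: 878 × 3/16 = 164.625
  dwarf purple-flowered: 878 × 3/16 = 164.625
  dwarf white-flowered: 878 × 1/16 = 54.875
χ² = Σ (O − E)² / E
  tall purple-flowered: (464 − 493.875)² / 493.875 = 1.8072
  tall white-flowered: (211 − 164.625)² / 164.625 = 13.0639
  dwarf purple-flowered: (161 − 164.625)² / 164.625 = 0.0798
  dwarf white-flowered: (42 − 54.875)² / 54.875 = 3.0208
χ² = 1.8072 + 13.0639 + 0.0798 + 3.0208 = 17.9717 ≈ 17.972

17.972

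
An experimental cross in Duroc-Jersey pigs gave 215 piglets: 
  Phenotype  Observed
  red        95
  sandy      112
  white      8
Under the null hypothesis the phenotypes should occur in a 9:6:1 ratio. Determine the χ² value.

19.973

Total ratio parts = 16. Expected numbers out of 215:
  red: 215 × 9/16 = 120.9375
  sandy: 215 × 6/16 = 80.625
  white: 215 × 1/16 = 13.4375
χ² = Σ (O − E)² / E
  red: (95 − 120.9375)² / 120.9375 = 5.5628
  sandy: (112 − 80.625)² / 80.625 = 12.2095
  white: (8 − 13.4375)² / 13.4375 = 2.2003
χ² = 5.5628 + 12.2095 + 2.2003 = 19.9726 ≈ 19.973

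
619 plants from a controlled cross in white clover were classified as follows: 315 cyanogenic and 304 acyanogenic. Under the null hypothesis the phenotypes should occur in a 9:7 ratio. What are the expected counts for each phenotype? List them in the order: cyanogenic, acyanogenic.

The 9:7 ratio has 16 parts, so with N = 619 the expected counts are:
  cyanogenic: 619 × 9/16 = 348.1875
  acyanogenic: 619 × 7/16 = 270.8125

348.1875, 270.8125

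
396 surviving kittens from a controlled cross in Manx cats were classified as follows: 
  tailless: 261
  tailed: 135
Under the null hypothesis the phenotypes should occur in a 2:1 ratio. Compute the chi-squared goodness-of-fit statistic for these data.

0.102

Total ratio parts = 3. Expected numbers out of 396:
  tailless: 396 × 2/3 = 264
  tailed: 396 × 1/3 = 132
χ² = Σ (O − E)² / E
  tailless: (261 − 264)² / 264 = 0.0341
  tailed: (135 − 132)² / 132 = 0.0682
χ² = 0.0341 + 0.0682 = 0.1023 ≈ 0.102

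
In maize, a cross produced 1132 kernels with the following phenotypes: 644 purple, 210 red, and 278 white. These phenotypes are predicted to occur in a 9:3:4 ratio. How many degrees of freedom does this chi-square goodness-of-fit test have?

A goodness-of-fit test with 3 phenotype classes has df = 3 − 1 = 2.

2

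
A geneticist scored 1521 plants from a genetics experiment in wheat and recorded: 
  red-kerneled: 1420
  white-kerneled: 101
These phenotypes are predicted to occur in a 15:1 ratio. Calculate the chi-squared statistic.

Total ratio parts = 16. Expected numbers out of 1521:
  red-kerneled: 1521 × 15/16 = 1425.9375
  white-kerneled: 1521 × 1/16 = 95.0625
χ² = Σ (O − E)² / E
  red-kerneled: (1420 − 1425.9375)² / 1425.9375 = 0.0247
  white-kerneled: (101 − 95.0625)² / 95.0625 = 0.3708
χ² = 0.0247 + 0.3708 = 0.3955 ≈ 0.396

0.396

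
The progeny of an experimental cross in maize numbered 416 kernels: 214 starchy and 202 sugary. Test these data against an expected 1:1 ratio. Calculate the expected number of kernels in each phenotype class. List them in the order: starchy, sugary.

208, 208

The 1:1 ratio has 2 parts, so with N = 416 the expected counts are:
  starchy: 416 × 1/2 = 208
  sugary: 416 × 1/2 = 208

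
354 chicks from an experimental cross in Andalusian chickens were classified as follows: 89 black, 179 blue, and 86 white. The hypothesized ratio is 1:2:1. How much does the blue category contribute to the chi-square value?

The 1:2:1 ratio has 4 parts, so with N = 354 the expected counts are:
  black: 354 × 1/4 = 88.5
  blue: 354 × 2/4 = 177
  white: 354 × 1/4 = 88.5
Contribution of blue: (179 − 177)² / 177 = 0.0226

0.023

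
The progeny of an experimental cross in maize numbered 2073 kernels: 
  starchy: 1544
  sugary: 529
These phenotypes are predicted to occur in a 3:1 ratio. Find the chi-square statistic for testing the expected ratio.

0.297

The 3:1 ratio has 4 parts, so with N = 2073 the expected counts are:
  starchy: 2073 × 3/4 = 1554.75
  sugary: 2073 × 1/4 = 518.25
χ² = Σ (O − E)² / E
  starchy: (1544 − 1554.75)² / 1554.75 = 0.0743
  sugary: (529 − 518.25)² / 518.25 = 0.2230
χ² = 0.0743 + 0.2230 = 0.2973 ≈ 0.297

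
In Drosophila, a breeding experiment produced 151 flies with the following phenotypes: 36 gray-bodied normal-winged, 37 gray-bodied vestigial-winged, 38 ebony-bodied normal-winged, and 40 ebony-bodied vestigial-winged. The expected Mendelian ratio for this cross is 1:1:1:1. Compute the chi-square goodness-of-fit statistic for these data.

0.232

Under the 1:1:1:1 hypothesis (Σ ratio = 4, N = 151):
  gray-bodied normal-winged: 151 × 1/4 = 37.75
  gray-bodied vestigial-winged: 151 × 1/4 = 37.75
  ebony-bodied normal-winged: 151 × 1/4 = 37.75
  ebony-bodied vestigial-winged: 151 × 1/4 = 37.75
χ² = Σ (O − E)² / E
  gray-bodied normal-winged: (36 − 37.75)² / 37.75 = 0.0811
  gray-bodied vestigial-winged: (37 − 37.75)² / 37.75 = 0.0149
  ebony-bodied normal-winged: (38 − 37.75)² / 37.75 = 0.0017
  ebony-bodied vestigial-winged: (40 − 37.75)² / 37.75 = 0.1341
χ² = 0.0811 + 0.0149 + 0.0017 + 0.1341 = 0.2318 ≈ 0.232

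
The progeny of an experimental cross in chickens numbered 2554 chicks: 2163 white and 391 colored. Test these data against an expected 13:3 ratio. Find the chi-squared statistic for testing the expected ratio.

19.847

Expected counts for N = 2554 under a 13:3 ratio (total parts = 16):
  white: 2554 × 13/16 = 2075.125
  colored: 2554 × 3/16 = 478.875
χ² = Σ (O − E)² / E
  white: (2163 − 2075.125)² / 2075.125 = 3.7212
  colored: (391 − 478.875)² / 478.875 = 16.1253
χ² = 3.7212 + 16.1253 = 19.8465 ≈ 19.847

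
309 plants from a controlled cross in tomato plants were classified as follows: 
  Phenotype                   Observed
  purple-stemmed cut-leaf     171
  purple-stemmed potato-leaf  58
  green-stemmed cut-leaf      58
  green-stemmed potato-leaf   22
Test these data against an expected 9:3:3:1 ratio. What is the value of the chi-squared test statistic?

Total ratio parts = 16. Expected numbers out of 309:
  purple-stemmed cut-leaf: 309 × 9/16 = 173.8125
  purple-stemmed potato-leaf: 309 × 3/16 = 57.9375
  green-stemmed cut-leaf: 309 × 3/16 = 57.9375
  green-stemmed potato-leaf: 309 × 1/16 = 19.3125
χ² = Σ (O − E)² / E
  purple-stemmed cut-leaf: (171 − 173.8125)² / 173.8125 = 0.0455
  purple-stemmed potato-leaf: (58 − 57.9375)² / 57.9375 = 0.0001
  green-stemmed cut-leaf: (58 − 57.9375)² / 57.9375 = 0.0001
  green-stemmed potato-leaf: (22 − 19.3125)² / 19.3125 = 0.3740
χ² = 0.0455 + 0.0001 + 0.0001 + 0.3740 = 0.4197 ≈ 0.420

0.420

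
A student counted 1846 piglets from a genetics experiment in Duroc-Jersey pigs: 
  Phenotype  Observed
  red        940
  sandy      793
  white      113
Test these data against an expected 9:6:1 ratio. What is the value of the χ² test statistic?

Total ratio parts = 16. Expected numbers out of 1846:
  red: 1846 × 9/16 = 1038.375
  sandy: 1846 × 6/16 = 692.25
  white: 1846 × 1/16 = 115.375
χ² = Σ (O − E)² / E
  red: (940 − 1038.375)² / 1038.375 = 9.3200
  sandy: (793 − 692.25)² / 692.25 = 14.6631
  white: (113 − 115.375)² / 115.375 = 0.0489
χ² = 9.3200 + 14.6631 + 0.0489 = 24.032

24.032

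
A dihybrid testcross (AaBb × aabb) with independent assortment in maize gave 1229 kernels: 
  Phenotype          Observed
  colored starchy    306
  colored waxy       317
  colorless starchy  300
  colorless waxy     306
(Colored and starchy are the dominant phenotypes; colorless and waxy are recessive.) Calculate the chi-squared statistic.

A dihybrid testcross with independent assortment gives a 1:1:1:1 ratio.
The 1:1:1:1 ratio has 4 parts, so with N = 1229 the expected counts are:
  colored starchy: 1229 × 1/4 = 307.25
  colored waxy: 1229 × 1/4 = 307.25
  colorless starchy: 1229 × 1/4 = 307.25
  colorless waxy: 1229 × 1/4 = 307.25
χ² = Σ (O − E)² / E
  colored starchy: (306 − 307.25)² / 307.25 = 0.0051
  colored waxy: (317 − 307.25)² / 307.25 = 0.3094
  colorless starchy: (300 − 307.25)² / 307.25 = 0.1711
  colorless waxy: (306 − 307.25)² / 307.25 = 0.0051
χ² = 0.0051 + 0.3094 + 0.1711 + 0.0051 = 0.4907 ≈ 0.491

0.491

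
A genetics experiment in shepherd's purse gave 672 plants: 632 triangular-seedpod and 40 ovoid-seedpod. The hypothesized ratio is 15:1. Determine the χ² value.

0.102

Expected counts for N = 672 under a 15:1 ratio (total parts = 16):
  triangular-seedpod: 672 × 15/16 = 630
  ovoid-seedpod: 672 × 1/16 = 42
χ² = Σ (O − E)² / E
  triangular-seedpod: (632 − 630)² / 630 = 0.0063
  ovoid-seedpod: (40 − 42)² / 42 = 0.0952
χ² = 0.0063 + 0.0952 = 0.1015 ≈ 0.102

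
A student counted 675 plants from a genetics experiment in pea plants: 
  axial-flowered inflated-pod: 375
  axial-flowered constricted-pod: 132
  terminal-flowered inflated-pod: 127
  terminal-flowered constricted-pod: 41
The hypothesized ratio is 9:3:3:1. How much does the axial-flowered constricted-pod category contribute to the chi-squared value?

Under the 9:3:3:1 hypothesis (Σ ratio = 16, N = 675):
  axial-flowered inflated-pod: 675 × 9/16 = 379.6875
  axial-flowered constricted-pod: 675 × 3/16 = 126.5625
  terminal-flowered inflated-pod: 675 × 3/16 = 126.5625
  terminal-flowered constricted-pod: 675 × 1/16 = 42.1875
Contribution of axial-flowered constricted-pod: (132 − 126.5625)² / 126.5625 = 0.2336

0.234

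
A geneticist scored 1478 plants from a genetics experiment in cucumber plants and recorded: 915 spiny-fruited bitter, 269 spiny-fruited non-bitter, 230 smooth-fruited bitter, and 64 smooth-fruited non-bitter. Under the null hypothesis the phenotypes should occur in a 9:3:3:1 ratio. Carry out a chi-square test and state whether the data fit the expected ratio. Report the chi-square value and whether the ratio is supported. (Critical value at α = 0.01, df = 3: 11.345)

25.379; not consistent

Expected counts for N = 1478 under a 9:3:3:1 ratio (total parts = 16):
  spiny-fruited bitter: 1478 × 9/16 = 831.375
  spiny-fruited non-bitter: 1478 × 3/16 = 277.125
  smooth-fruited bitter: 1478 × 3/16 = 277.125
  smooth-fruited non-bitter: 1478 × 1/16 = 92.375
χ² = Σ (O − E)² / E
  spiny-fruited bitter: (915 − 831.375)² / 831.375 = 8.4115
  spiny-fruited non-bitter: (269 − 277.125)² / 277.125 = 0.2382
  smooth-fruited bitter: (230 − 277.125)² / 277.125 = 8.0136
  smooth-fruited non-bitter: (64 − 92.375)² / 92.375 = 8.7160
χ² = 8.4115 + 0.2382 + 8.0136 + 8.7160 = 25.3793 ≈ 25.379
Degrees of freedom = 4 − 1 = 3; critical value at α = 0.01 is 11.345.
Since 25.379 > 11.345, we reject the null hypothesis — the data do not fit the 9:3:3:1 ratio.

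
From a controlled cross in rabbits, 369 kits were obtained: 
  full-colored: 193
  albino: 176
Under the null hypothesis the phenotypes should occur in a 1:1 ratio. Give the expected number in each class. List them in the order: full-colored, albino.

184.5, 184.5

Total ratio parts = 2. Expected numbers out of 369:
  full-colored: 369 × 1/2 = 184.5
  albino: 369 × 1/2 = 184.5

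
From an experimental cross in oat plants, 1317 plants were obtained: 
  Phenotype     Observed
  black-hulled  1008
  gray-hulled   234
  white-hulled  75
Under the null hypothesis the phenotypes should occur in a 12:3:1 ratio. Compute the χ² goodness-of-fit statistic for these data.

The 12:3:1 ratio has 16 parts, so with N = 1317 the expected counts are:
  black-hulled: 1317 × 12/16 = 987.75
  gray-hulled: 1317 × 3/16 = 246.9375
  white-hulled: 1317 × 1/16 = 82.3125
χ² = Σ (O − E)² / E
  black-hulled: (1008 − 987.75)² / 987.75 = 0.4151
  gray-hulled: (234 − 246.9375)² / 246.9375 = 0.6778
  white-hulled: (75 − 82.3125)² / 82.3125 = 0.6496
χ² = 0.4151 + 0.6778 + 0.6496 = 1.7425 ≈ 1.743

1.743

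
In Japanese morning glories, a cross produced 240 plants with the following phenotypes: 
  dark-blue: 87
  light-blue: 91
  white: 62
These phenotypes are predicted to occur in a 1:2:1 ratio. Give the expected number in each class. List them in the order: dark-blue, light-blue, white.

The 1:2:1 ratio has 4 parts, so with N = 240 the expected counts are:
  dark-blue: 240 × 1/4 = 60
  light-blue: 240 × 2/4 = 120
  white: 240 × 1/4 = 60

60, 120, 60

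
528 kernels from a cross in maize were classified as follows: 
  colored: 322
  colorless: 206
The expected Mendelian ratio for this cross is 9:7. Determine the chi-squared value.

4.810

The 9:7 ratio has 16 parts, so with N = 528 the expected counts are:
  colored: 528 × 9/16 = 297
  colorless: 528 × 7/16 = 231
χ² = Σ (O − E)² / E
  colored: (322 − 297)² / 297 = 2.1044
  colorless: (206 − 231)² / 231 = 2.7056
χ² = 2.1044 + 2.7056 = 4.810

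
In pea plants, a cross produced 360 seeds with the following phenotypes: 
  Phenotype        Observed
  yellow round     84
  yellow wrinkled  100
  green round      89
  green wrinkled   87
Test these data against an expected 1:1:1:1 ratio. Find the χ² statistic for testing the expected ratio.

1.622

Total ratio parts = 4. Expected numbers out of 360:
  yellow round: 360 × 1/4 = 90
  yellow wrinkled: 360 × 1/4 = 90
  green round: 360 × 1/4 = 90
  green wrinkled: 360 × 1/4 = 90
χ² = Σ (O − E)² / E
  yellow round: (84 − 90)² / 90 = 0.4000
  yellow wrinkled: (100 − 90)² / 90 = 1.1111
  green round: (89 − 90)² / 90 = 0.0111
  green wrinkled: (87 − 90)² / 90 = 0.1000
χ² = 0.4000 + 1.1111 + 0.0111 + 0.1000 = 1.6222 ≈ 1.622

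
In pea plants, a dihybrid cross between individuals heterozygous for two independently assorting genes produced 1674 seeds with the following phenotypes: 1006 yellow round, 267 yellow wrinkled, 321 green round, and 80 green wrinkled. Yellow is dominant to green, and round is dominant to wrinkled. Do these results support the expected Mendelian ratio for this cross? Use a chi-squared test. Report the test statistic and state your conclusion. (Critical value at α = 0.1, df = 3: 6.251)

A dihybrid F₂ with independent assortment and complete dominance at both loci gives a 9:3:3:1 phenotypic ratio.
Under the 9:3:3:1 hypothesis (Σ ratio = 16, N = 1674):
  yellow round: 1674 × 9/16 = 941.625
  yellow wrinkled: 1674 × 3/16 = 313.875
  green round: 1674 × 3/16 = 313.875
  green wrinkled: 1674 × 1/16 = 104.625
χ² = Σ (O − E)² / E
  yellow round: (1006 − 941.625)² / 941.625 = 4.4011
  yellow wrinkled: (267 − 313.875)² / 313.875 = 7.0004
  green round: (321 − 313.875)² / 313.875 = 0.1617
  green wrinkled: (80 − 104.625)² / 104.625 = 5.7958
χ² = 4.4011 + 7.0004 + 0.1617 + 5.7958 = 17.359
Degrees of freedom = 4 − 1 = 3; critical value at α = 0.1 is 6.251.
Since 17.359 > 6.251, we reject the null hypothesis — the data do not fit the 9:3:3:1 ratio.

17.359; not consistent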